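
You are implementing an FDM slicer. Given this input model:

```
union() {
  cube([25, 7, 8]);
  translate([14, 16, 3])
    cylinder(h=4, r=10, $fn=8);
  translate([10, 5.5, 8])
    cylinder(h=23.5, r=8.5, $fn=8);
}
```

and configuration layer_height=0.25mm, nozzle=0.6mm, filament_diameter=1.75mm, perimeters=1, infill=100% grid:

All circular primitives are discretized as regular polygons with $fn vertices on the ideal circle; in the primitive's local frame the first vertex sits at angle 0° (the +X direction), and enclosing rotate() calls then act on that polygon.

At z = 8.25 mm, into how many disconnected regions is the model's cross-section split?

1

At z = 8.25 mm: the cube is not intersected at this z (z outside [0, 8]); the cylinder at (14, 16) does not reach this height (z outside [3, 7]); the r=8.5 cylinder at (10, 5.5) contributes a regular 8-gon of circumradius 8.5; Combining (union): only the r=8.5 cylinder at (10, 5.5) is present, so the union is just that shape — 1 connected region. The result has 1 disconnected region.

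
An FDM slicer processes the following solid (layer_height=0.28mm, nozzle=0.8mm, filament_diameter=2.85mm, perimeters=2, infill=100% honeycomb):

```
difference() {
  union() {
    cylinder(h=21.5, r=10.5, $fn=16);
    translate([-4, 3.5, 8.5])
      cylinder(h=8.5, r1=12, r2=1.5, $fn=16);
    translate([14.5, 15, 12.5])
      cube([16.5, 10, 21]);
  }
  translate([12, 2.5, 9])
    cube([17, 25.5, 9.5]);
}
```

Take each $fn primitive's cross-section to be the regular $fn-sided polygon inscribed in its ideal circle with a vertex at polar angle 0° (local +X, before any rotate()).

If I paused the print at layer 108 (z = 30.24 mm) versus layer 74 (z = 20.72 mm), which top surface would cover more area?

Layer 108 (z = 30.24): the cylinder does not reach this height (z outside [0, 21.5]); the cone at (-4, 3.5) does not reach this height (z outside [8.5, 17]); the 16.5×10 cube at (14.5, 15) contributes its full rectangle (area 165.00 mm²); Taking the union: only the 16.5×10 cube at (14.5, 15) is present, so the union is just that shape — area = 165.00 mm²; the cube at (12, 2.5) is absent (z outside [9, 18.5]); Subtracting the remaining from the first: none of the subtracted shapes is present at this height, so the result so far is unchanged — area = 165.00 mm². So its area = 165.00 mm². Layer 74 (z = 20.72): the r=10.5 cylinder gives a regular 16-gon of circumradius 10.5 (constant along its height) (area = (16/2)·10.500²·sin(360°/16) = 337.53 mm²); the cone at (-4, 3.5) does not reach this height (z outside [8.5, 17]); the cube at (14.5, 15) (footprint 16.5×10) is included at this height (area 165.00 mm²); Merging all regions: the 2 present regions are separate (no shared area or edge), so areas and boundary lengths simply add and each stays a separate island — area = 502.53 mm²; the cube at (12, 2.5) is absent (z outside [9, 18.5]); Subtracting the remaining from the first: none of the subtracted shapes is present at this height, so that combined region is unchanged — area = 502.53 mm². So its area = 502.53 mm². Layer 74 is larger (502.53 vs 165.00 mm²).

layer 74 (z = 20.72 mm)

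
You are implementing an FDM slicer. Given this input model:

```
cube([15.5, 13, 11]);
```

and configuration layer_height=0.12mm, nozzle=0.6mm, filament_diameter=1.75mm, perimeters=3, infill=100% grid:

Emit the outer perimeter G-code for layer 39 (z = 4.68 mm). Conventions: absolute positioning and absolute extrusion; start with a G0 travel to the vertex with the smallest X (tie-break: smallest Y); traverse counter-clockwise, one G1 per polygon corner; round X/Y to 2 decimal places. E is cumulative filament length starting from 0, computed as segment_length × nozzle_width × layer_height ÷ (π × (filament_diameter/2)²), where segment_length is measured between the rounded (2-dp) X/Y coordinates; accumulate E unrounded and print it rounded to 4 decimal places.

At z = 4.68 mm: the cube (footprint 15.5×13) is included at this height. The outline is a single polygon with 4 vertices. Extrusion per mm of travel: 0.6 × 0.12 / (π × 0.875²) = 0.029934. Accumulating E over each segment gives final E = 1.7062.

G0 X0.00 Y0.00 Z4.68
G1 X15.50 Y0.00 E0.4640
G1 X15.50 Y13.00 E0.8531
G1 X0.00 Y13.00 E1.3171
G1 X0.00 Y0.00 E1.7062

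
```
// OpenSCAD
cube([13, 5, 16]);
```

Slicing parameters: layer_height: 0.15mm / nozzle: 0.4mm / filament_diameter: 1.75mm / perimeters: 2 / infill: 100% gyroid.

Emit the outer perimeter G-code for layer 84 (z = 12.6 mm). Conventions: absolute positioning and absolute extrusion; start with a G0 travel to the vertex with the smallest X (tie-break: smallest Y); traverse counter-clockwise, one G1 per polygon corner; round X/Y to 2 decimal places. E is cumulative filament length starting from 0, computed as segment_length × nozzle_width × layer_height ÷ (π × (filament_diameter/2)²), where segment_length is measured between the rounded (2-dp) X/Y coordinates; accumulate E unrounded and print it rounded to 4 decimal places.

At z = 12.6 mm: the cube is present — its section is the full 13×5 rectangle. The outline is a single polygon with 4 vertices. Extrusion per mm of travel: 0.4 × 0.15 / (π × 0.875²) = 0.024945. Accumulating E over each segment gives final E = 0.8980.

G0 X0.00 Y0.00 Z12.60
G1 X13.00 Y0.00 E0.3243
G1 X13.00 Y5.00 E0.4490
G1 X0.00 Y5.00 E0.7733
G1 X0.00 Y0.00 E0.8980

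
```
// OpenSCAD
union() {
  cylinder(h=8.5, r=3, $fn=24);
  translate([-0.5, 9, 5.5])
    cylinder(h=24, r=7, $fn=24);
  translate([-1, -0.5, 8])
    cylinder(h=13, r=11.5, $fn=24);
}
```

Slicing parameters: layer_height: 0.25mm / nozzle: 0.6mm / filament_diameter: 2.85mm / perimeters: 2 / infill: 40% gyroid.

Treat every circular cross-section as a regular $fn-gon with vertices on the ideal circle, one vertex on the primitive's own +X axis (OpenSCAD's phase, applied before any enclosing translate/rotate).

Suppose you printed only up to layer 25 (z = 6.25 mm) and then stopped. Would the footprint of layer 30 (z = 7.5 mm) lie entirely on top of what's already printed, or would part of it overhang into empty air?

entirely on top

Compare the two slices. At z = 6.25: the r=3 cylinder contributes a regular 24-gon of circumradius 3 (area = (24/2)·3.000²·sin(360°/24) = 27.95 mm²); the cylinder at (-0.5, 9): section is a regular 24-gon, circumradius r=7 (area = (24/2)·7.000²·sin(360°/24) = 152.19 mm²); the cylinder at (-1, -0.5) is absent (z outside [8, 21]); Combining (union): the regions partially overlap — summed areas 180.14 mm² minus the doubly-counted overlap 2.38 mm² gives 177.76 mm² — area = 177.76 mm². At z = 7.5: the r=3 cylinder contributes a regular 24-gon of circumradius 3 (area = (24/2)·3.000²·sin(360°/24) = 27.95 mm²); the cylinder at (-0.5, 9): section is a regular 24-gon, circumradius r=7 (area = (24/2)·7.000²·sin(360°/24) = 152.19 mm²); the cylinder at (-1, -0.5) does not reach this height (z outside [8, 21]); Merging all regions: the regions partially overlap — summed areas 180.14 mm² minus the doubly-counted overlap 2.38 mm² gives 177.76 mm² — area = 177.76 mm². Checking containment: the cross-section at z = 7.5 is a subset of the cross-section at z = 6.25.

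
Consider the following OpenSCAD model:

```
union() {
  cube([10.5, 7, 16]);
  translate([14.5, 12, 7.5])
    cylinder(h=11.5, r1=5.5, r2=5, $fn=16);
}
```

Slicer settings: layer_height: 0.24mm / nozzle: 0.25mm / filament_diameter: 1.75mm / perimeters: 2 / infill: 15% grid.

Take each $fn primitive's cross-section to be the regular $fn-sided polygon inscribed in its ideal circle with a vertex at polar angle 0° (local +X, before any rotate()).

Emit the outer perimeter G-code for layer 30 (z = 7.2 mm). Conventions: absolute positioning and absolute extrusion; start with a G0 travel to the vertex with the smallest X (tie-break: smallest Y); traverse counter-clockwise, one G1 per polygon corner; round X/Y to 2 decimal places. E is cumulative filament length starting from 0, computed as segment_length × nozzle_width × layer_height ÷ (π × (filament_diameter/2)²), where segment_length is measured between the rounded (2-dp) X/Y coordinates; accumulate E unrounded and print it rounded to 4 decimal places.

G0 X0.00 Y0.00 Z7.20
G1 X10.50 Y0.00 E0.2619
G1 X10.50 Y7.00 E0.4365
G1 X0.00 Y7.00 E0.6985
G1 X0.00 Y0.00 E0.8731

At z = 7.2 mm: the cube (footprint 10.5×7) is included at this height; the cone at (14.5, 12) is not intersected at this z (z outside [7.5, 19]); Merging all regions: only the 10.5×7 cube is present, so the union is just that shape — 1 connected region. The outline is a single polygon with 4 vertices. Extrusion per mm of travel: 0.25 × 0.24 / (π × 0.875²) = 0.024945. Accumulating E over each segment gives final E = 0.8731.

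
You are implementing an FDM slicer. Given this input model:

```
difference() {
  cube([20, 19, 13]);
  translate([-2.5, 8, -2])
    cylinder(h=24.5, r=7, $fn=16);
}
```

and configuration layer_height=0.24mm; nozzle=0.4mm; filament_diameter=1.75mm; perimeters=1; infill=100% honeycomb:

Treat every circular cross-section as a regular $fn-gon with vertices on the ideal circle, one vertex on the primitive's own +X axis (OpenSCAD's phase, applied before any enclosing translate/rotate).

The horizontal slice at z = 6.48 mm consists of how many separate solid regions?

At z = 6.48 mm: the cube (footprint 20×19) is included at this height; the r=7 cylinder at (-2.5, 8) contributes a regular 16-gon of circumradius 7; After the difference (first − rest): starting from the 20×19 cube, the r=7 cylinder at (-2.5, 8) partially overlaps it — only the 41.25 mm² overlap (of its 150.01 mm²) is removed, clipping the outline — 1 connected region. The result has 1 disconnected region.

1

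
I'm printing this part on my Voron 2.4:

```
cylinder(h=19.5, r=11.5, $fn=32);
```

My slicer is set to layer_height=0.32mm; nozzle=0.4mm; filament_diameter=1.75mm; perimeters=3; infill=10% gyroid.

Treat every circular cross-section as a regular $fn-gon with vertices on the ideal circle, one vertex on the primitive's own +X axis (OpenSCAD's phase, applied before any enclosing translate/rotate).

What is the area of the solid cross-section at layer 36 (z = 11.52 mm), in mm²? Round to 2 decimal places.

412.81 mm²

At z = 11.52 mm: the r=11.5 cylinder gives a regular 32-gon of circumradius 11.5 (constant along its height) (area = (32/2)·11.500²·sin(360°/32) = 412.81 mm²). Overall, the cross-section is a single solid region. Net area = 412.81 mm².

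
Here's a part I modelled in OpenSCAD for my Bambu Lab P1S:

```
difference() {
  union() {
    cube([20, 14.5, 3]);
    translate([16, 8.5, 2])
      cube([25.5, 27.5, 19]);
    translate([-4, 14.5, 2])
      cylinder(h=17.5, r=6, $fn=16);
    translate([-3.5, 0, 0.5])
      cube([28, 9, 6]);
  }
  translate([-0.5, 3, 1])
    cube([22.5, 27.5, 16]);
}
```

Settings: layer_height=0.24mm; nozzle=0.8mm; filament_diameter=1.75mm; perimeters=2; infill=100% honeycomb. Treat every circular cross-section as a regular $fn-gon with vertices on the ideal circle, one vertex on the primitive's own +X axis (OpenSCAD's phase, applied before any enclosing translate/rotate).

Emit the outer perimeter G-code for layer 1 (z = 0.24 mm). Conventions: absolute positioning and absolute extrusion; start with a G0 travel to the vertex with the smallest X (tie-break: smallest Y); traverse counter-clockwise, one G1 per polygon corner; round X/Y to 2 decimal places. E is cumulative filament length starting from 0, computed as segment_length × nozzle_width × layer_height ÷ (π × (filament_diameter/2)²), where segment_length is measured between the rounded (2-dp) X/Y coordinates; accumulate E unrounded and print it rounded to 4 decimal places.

At z = 0.24 mm: the 20×14.5 cube contributes its full rectangle; the cube at (16, 8.5) is absent (z outside [2, 21]); the cylinder at (-4, 14.5) is absent (z outside [2, 19.5]); the cube at (-3.5, 0) is not intersected at this z (z outside [0.5, 6.5]); Taking the union: only the 20×14.5 cube is present, so the union is just that shape — 1 connected region; the cube at (-0.5, 3) does not reach this height (z outside [1, 17]); Taking the first minus the rest: none of the subtracted shapes is present at this height, so the result so far is unchanged — 1 connected region. The outline is a single polygon with 4 vertices. Extrusion per mm of travel: 0.8 × 0.24 / (π × 0.875²) = 0.079824. Accumulating E over each segment gives final E = 5.5079.

G0 X0.00 Y0.00 Z0.24
G1 X20.00 Y0.00 E1.5965
G1 X20.00 Y14.50 E2.7539
G1 X0.00 Y14.50 E4.3504
G1 X0.00 Y0.00 E5.5079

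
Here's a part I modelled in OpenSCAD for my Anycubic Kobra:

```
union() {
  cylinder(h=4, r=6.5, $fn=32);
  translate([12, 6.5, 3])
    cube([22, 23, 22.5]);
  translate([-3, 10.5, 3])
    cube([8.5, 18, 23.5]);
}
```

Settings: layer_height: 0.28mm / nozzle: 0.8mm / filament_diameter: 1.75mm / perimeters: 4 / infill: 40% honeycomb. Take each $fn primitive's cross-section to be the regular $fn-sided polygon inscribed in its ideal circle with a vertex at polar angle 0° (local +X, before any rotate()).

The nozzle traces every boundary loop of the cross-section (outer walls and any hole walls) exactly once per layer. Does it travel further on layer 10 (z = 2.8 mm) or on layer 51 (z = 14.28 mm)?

Layer 10 (z = 2.8): the r=6.5 cylinder contributes a regular 32-gon of circumradius 6.5 (perimeter = 2·32·6.500·sin(180°/32) = 40.78 mm); the cube at (12, 6.5) is absent (z outside [3, 25.5]); the cube at (-3, 10.5) does not reach this height (z outside [3, 26.5]); Taking the union: only the r=6.5 cylinder is present, so the union is just that shape — boundary = 40.78 mm. So its perimeter = 40.78 mm. Layer 51 (z = 14.28): the cylinder does not reach this height (z outside [0, 4]); the cube at (12, 6.5) is present — its section is the full 22×23 rectangle (perimeter 90.00 mm); the cube at (-3, 10.5) is present — its section is the full 8.5×18 rectangle (perimeter 53.00 mm); Combining (union): the 2 present regions are separate (no shared area or edge), so areas and boundary lengths simply add and each stays a separate island — boundary = 143.00 mm. So its perimeter = 143.00 mm. Layer 51 is larger (143.00 vs 40.78 mm).

layer 51 (z = 14.28 mm)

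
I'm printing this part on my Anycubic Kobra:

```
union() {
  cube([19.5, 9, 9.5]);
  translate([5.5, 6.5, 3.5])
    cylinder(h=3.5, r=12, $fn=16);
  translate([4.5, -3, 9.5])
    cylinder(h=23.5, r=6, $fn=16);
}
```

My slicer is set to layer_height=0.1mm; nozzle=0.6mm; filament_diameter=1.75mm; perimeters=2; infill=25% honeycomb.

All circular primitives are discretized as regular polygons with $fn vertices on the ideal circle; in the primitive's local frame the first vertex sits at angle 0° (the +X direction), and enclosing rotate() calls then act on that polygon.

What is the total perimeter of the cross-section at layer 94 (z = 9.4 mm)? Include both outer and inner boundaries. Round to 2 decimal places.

At z = 9.4 mm: the 19.5×9 cube contributes its full rectangle (perimeter 57.00 mm); the cylinder at (5.5, 6.5) is not intersected at this z (z outside [3.5, 7]); the cylinder at (4.5, -3) does not reach this height (z outside [9.5, 33]); Merging all regions: only the 19.5×9 cube is present, so the union is just that shape — boundary = 57.00 mm. Overall, the cross-section is a single solid region. Total boundary length (outer) = 57.00 mm.

57.00 mm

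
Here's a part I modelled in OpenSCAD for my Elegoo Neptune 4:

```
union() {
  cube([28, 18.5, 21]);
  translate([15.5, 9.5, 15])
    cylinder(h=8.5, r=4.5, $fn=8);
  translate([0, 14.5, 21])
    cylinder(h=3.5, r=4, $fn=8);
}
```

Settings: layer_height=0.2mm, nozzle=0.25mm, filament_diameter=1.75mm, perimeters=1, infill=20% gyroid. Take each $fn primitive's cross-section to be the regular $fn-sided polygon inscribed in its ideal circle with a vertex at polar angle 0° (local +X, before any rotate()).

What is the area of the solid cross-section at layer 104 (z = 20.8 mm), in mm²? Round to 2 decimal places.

At z = 20.8 mm: the 28×18.5 cube contributes its full rectangle (area 518.00 mm²); the cylinder at (15.5, 9.5): section is a regular 8-gon, circumradius r=4.5 (area = (8/2)·4.500²·sin(360°/8) = 57.28 mm²); the cylinder at (0, 14.5) does not reach this height (z outside [21, 24.5]); Taking the union: the r=4.5 cylinder at (15.5, 9.5) lies entirely inside the 28×18.5 cube, so the union is just the 28×18.5 cube — area = 518.00 mm². Overall, the cross-section is a single solid region. Net area = 518.00 mm².

518.00 mm²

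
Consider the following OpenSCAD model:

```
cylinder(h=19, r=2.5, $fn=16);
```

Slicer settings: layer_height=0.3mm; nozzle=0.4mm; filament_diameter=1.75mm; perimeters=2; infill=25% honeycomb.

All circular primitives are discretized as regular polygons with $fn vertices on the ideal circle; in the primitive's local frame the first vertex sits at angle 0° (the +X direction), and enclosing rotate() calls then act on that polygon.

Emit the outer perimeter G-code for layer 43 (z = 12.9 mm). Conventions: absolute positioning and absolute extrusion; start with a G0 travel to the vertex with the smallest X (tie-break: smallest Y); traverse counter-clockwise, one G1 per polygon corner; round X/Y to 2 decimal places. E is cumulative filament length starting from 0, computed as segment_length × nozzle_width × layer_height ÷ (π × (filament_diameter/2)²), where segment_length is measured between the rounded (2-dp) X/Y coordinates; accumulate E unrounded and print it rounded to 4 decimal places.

G0 X-2.50 Y0.00 Z12.90
G1 X-2.31 Y-0.96 E0.0488
G1 X-1.77 Y-1.77 E0.0974
G1 X-0.96 Y-2.31 E0.1460
G1 X0.00 Y-2.50 E0.1948
G1 X0.96 Y-2.31 E0.2436
G1 X1.77 Y-1.77 E0.2922
G1 X2.31 Y-0.96 E0.3407
G1 X2.50 Y0.00 E0.3896
G1 X2.31 Y0.96 E0.4384
G1 X1.77 Y1.77 E0.4870
G1 X0.96 Y2.31 E0.5355
G1 X0.00 Y2.50 E0.5844
G1 X-0.96 Y2.31 E0.6332
G1 X-1.77 Y1.77 E0.6817
G1 X-2.31 Y0.96 E0.7303
G1 X-2.50 Y0.00 E0.7791

At z = 12.9 mm: the r=2.5 cylinder gives a regular 16-gon of circumradius 2.5 (constant along its height). The outline is a single polygon with 16 vertices. Extrusion per mm of travel: 0.4 × 0.3 / (π × 0.875²) = 0.049890. Accumulating E over each segment gives final E = 0.7791.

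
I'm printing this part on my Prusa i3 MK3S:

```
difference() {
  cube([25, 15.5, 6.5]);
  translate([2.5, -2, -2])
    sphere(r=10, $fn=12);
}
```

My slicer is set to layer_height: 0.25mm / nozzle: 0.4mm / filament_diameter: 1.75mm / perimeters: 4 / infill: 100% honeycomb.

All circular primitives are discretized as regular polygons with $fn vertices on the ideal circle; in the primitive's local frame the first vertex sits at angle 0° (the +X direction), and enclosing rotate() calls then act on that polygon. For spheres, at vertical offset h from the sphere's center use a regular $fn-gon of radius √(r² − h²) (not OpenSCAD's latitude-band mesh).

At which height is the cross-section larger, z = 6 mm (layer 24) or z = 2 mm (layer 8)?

Layer 24 (z = 6): the 25×15.5 cube contributes its full rectangle (area 387.50 mm²); the r=10 sphere at (2.5, -2) slices to a regular 12-gon of circumradius 6.000 (√(r²−h²) with h=8 from center) (area = (12/2)·6.000²·sin(360°/12) = 108.00 mm²); Taking the first minus the rest: starting from the 25×15.5 cube (387.50 mm²), the r=10 sphere at (2.5, -2) partially overlaps it — only the 24.70 mm² overlap (of its 108.00 mm²) is removed, clipping the outline — area = 362.80 mm². So its area = 362.80 mm². Layer 8 (z = 2): the 25×15.5 cube contributes its full rectangle (area 387.50 mm²); the r=10 sphere at (2.5, -2) slices to a regular 12-gon of circumradius 9.165 (√(r²−h²) with h=4 from center) (area = (12/2)·9.165²·sin(360°/12) = 252.00 mm²); After the difference (first − rest): starting from the 25×15.5 cube (387.50 mm²), the r=10 sphere at (2.5, -2) partially overlaps it — only the 62.28 mm² overlap (of its 252.00 mm²) is removed, clipping the outline — area = 325.22 mm². So its area = 325.22 mm². Layer 24 is larger (362.80 vs 325.22 mm²).

layer 24 (z = 6 mm)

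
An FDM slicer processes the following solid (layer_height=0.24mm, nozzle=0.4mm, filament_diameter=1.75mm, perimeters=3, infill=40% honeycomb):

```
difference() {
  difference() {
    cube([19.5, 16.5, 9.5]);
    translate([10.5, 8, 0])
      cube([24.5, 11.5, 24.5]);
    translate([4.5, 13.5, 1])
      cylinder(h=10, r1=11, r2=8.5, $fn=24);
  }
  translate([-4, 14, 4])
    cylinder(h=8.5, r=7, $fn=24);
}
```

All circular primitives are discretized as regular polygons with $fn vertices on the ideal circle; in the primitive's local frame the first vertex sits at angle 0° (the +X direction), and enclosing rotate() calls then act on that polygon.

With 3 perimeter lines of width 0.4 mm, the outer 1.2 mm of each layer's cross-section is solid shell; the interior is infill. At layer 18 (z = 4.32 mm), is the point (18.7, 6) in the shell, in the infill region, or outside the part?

shell

At z = 4.32 mm: the 19.5×16.5 cube contributes its full rectangle; the 24.5×11.5 cube at (10.5, 8) contributes its full rectangle; the cone at (4.5, 13.5) (r1=11→r2=8.5) has section circumradius 10.170 here — a regular 24-gon; Subtracting the remaining from the first: starting from the 19.5×16.5 cube, the 24.5×11.5 cube at (10.5, 8) partially overlaps it — only the 76.50 mm² overlap (of its 281.75 mm²) is removed, clipping the outline; the cone at (4.5, 13.5) partially overlaps it — only the 136.00 mm² overlap (of its 321.23 mm²) is removed, clipping the outline — 1 connected region; the r=7 cylinder at (-4, 14) gives a regular 24-gon of circumradius 7 (constant along its height); Subtracting the remaining from the first: starting from that combined region, the r=7 cylinder at (-4, 14) misses the remaining region (no effect) — 1 connected region. Overall, the cross-section is a single solid region. The nearest boundary edge runs (19.50, 8.00)→(19.50, 0.00); distance from the point to it = 0.80 mm. The point is inside the cross-section, 0.80 mm from the nearest boundary — within the 1.2 mm shell band (3 × 0.4).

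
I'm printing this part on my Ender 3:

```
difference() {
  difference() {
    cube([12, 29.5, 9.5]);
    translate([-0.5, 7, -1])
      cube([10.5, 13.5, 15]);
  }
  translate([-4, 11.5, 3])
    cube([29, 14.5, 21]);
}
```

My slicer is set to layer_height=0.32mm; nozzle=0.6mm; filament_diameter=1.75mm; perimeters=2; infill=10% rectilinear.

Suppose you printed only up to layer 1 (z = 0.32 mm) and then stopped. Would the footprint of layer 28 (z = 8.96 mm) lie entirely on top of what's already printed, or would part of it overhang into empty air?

entirely on top

Compare the two slices. At z = 0.32: the cube is present — its section is the full 12×29.5 rectangle (area 354.00 mm²); the cube at (-0.5, 7) is present — its section is the full 10.5×13.5 rectangle (area 141.75 mm²); Subtracting the remaining from the first: starting from the 12×29.5 cube (354.00 mm²), the 10.5×13.5 cube at (-0.5, 7) partially overlaps it — only the 135.00 mm² overlap (of its 141.75 mm²) is removed, clipping the outline — area = 219.00 mm²; the cube at (-4, 11.5) does not reach this height (z outside [3, 24]); After the difference (first − rest): none of the subtracted shapes is present at this height, so the result so far is unchanged — area = 219.00 mm². At z = 8.96: the cube is present — its section is the full 12×29.5 rectangle (area 354.00 mm²); the cube at (-0.5, 7) is present — its section is the full 10.5×13.5 rectangle (area 141.75 mm²); Taking the first minus the rest: starting from the 12×29.5 cube (354.00 mm²), the 10.5×13.5 cube at (-0.5, 7) partially overlaps it — only the 135.00 mm² overlap (of its 141.75 mm²) is removed, clipping the outline — area = 219.00 mm²; the cube at (-4, 11.5) (footprint 29×14.5) is included at this height (area 420.50 mm²); Taking the first minus the rest: starting from the result so far (219.00 mm²), the 29×14.5 cube at (-4, 11.5) partially overlaps it — only the 84.00 mm² overlap (of its 420.50 mm²) is removed, clipping the outline — area = 135.00 mm². Checking containment: the cross-section at z = 8.96 is a subset of the cross-section at z = 0.32.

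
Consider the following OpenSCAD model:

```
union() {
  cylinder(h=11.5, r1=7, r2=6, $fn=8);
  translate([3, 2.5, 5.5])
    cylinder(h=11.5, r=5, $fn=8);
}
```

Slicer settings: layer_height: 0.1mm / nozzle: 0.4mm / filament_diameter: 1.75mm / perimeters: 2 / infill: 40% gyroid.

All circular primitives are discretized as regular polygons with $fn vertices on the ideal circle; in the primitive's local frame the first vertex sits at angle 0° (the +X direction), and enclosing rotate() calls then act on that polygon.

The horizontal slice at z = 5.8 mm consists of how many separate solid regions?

At z = 5.8 mm: the cone contributes a regular 8-gon of circumradius 6.496 (interpolated between r1=7 and r2=6 at t=0.504); the cylinder at (3, 2.5): section is a regular 8-gon, circumradius r=5; Merging all regions: the regions partially overlap (shared area 50.45 mm²), so overlapping operands fuse into one piece — 1 connected region. The result has 1 disconnected region.

1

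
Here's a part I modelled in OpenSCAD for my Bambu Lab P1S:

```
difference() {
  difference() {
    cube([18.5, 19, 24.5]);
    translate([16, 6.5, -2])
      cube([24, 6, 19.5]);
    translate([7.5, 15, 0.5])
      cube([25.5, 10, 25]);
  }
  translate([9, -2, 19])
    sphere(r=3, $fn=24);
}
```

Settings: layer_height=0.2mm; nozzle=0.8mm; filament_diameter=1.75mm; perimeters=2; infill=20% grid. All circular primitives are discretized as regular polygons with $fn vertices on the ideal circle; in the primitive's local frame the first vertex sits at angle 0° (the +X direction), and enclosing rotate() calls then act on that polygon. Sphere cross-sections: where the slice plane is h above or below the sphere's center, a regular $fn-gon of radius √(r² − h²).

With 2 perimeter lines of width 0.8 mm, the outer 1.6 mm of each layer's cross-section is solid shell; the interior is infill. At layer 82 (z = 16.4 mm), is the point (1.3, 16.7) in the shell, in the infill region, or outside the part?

At z = 16.4 mm: the cube is present — its section is the full 18.5×19 rectangle; the 24×6 cube at (16, 6.5) contributes its full rectangle; the cube at (7.5, 15) is present — its section is the full 25.5×10 rectangle; Subtracting the remaining from the first: starting from the 18.5×19 cube, the 24×6 cube at (16, 6.5) partially overlaps it — only the 15.00 mm² overlap (of its 144.00 mm²) is removed, clipping the outline; the 25.5×10 cube at (7.5, 15) partially overlaps it — only the 44.00 mm² overlap (of its 255.00 mm²) is removed, clipping the outline — 1 connected region; the r=3 sphere at (9, -2) slices to a regular 24-gon of circumradius 1.497 (√(r²−h²) with h=2.6 from center); After the difference (first − rest): starting from the result so far, the r=3 sphere at (9, -2) misses the remaining region (no effect) — 1 connected region. Overall, the cross-section is a single solid region. The nearest boundary edge runs (0.00, 0.00)→(0.00, 19.00); distance from the point to it = 1.30 mm. The point is inside the cross-section, 1.30 mm from the nearest boundary — within the 1.6 mm shell band (2 × 0.8).

shell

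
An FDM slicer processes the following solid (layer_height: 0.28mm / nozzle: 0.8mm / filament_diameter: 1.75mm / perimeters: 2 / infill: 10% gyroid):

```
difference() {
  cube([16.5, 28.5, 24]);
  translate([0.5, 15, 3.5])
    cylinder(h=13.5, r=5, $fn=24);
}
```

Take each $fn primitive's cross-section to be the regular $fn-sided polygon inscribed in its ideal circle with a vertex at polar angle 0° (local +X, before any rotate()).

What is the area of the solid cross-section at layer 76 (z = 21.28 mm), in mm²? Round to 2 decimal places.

At z = 21.28 mm: the cube (footprint 16.5×28.5) is included at this height (area 470.25 mm²); the cylinder at (0.5, 15) does not reach this height (z outside [3.5, 17]); Subtracting the remaining from the first: none of the subtracted shapes is present at this height, so the 16.5×28.5 cube is unchanged — area = 470.25 mm². Overall, the cross-section is a single solid region. Net area = 470.25 mm².

470.25 mm²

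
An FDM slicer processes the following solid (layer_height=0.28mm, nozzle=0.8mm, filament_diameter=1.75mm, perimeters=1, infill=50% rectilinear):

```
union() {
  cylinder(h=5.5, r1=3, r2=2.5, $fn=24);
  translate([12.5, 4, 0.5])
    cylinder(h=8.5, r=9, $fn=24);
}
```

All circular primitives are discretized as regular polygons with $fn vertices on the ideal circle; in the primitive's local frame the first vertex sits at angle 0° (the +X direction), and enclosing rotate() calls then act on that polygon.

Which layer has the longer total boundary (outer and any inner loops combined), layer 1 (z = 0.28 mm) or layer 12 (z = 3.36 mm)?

layer 12 (z = 3.36 mm)

Layer 1 (z = 0.28): the cone: at t=0.051 of its height the radius interpolates to r₁+(r₂−r₁)t = 2.975, giving a regular 24-gon of that circumradius (perimeter = 2·24·2.975·sin(180°/24) = 18.64 mm); the cylinder at (12.5, 4) is not intersected at this z (z outside [0.5, 9]); Taking the union: only the cone is present, so the union is just that shape — boundary = 18.64 mm. So its perimeter = 18.64 mm. Layer 12 (z = 3.36): the cone (r1=3→r2=2.5) has section circumradius 2.695 here — a regular 24-gon (perimeter = 2·24·2.695·sin(180°/24) = 16.88 mm); the cylinder at (12.5, 4): section is a regular 24-gon, circumradius r=9 (perimeter = 2·24·9.000·sin(180°/24) = 56.39 mm); Combining (union): the 2 present regions are separate (no shared area or edge), so areas and boundary lengths simply add and each stays a separate island — boundary = 73.27 mm. So its perimeter = 73.27 mm. Layer 12 is larger (73.27 vs 18.64 mm).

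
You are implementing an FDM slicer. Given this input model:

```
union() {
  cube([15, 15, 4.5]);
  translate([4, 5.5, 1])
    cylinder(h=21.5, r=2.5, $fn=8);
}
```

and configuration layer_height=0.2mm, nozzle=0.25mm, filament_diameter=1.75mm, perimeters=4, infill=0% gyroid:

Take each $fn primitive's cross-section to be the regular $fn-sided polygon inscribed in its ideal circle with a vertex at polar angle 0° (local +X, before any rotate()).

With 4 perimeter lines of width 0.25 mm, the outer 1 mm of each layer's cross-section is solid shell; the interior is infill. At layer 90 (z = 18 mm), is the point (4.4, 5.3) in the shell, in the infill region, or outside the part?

infill

At z = 18 mm: the cube is not intersected at this z (z outside [0, 4.5]); the r=2.5 cylinder at (4, 5.5) contributes a regular 8-gon of circumradius 2.5; Taking the union: only the r=2.5 cylinder at (4, 5.5) is present, so the union is just that shape — 1 connected region. Overall, the cross-section is a single solid region. The nearest boundary edge runs (5.77, 3.73)→(6.50, 5.50); distance from the point to it = 1.86 mm. The point is inside the cross-section and 1.86 mm from the nearest boundary — more than the 1 mm shell width (4 × 0.25), so it's in the infill interior.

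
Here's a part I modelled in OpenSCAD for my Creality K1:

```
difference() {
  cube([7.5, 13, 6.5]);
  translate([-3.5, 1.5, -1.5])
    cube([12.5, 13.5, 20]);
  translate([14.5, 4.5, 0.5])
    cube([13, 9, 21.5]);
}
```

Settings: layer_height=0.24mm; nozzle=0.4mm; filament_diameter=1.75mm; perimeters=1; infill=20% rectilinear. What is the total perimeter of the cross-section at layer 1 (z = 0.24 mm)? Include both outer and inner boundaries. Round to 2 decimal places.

18.00 mm

At z = 0.24 mm: the 7.5×13 cube contributes its full rectangle (perimeter 41.00 mm); the cube at (-3.5, 1.5) (footprint 12.5×13.5) is included at this height (perimeter 52.00 mm); the cube at (14.5, 4.5) is not intersected at this z (z outside [0.5, 22]); After the difference (first − rest): starting from the 7.5×13 cube, the 12.5×13.5 cube at (-3.5, 1.5) partially overlaps it — only the 86.25 mm² overlap (of its 168.75 mm²) is removed, clipping the outline — boundary = 18.00 mm. Overall, the cross-section is a single solid region. Total boundary length (outer) = 18.00 mm.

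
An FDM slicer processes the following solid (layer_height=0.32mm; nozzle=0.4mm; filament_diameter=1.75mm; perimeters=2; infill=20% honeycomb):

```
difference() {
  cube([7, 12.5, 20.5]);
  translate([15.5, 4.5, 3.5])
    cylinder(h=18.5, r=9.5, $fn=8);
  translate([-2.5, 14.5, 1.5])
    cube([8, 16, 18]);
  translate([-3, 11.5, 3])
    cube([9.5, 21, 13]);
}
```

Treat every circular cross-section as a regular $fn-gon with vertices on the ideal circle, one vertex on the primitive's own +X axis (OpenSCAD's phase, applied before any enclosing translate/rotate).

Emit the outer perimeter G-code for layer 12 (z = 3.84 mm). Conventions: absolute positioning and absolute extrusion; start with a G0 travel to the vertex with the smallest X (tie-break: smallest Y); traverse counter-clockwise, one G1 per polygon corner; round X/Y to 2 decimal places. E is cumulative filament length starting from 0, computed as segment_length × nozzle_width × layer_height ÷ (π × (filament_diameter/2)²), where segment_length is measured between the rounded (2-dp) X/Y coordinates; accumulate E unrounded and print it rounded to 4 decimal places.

G0 X0.00 Y0.00 Z3.84
G1 X7.00 Y0.00 E0.3725
G1 X7.00 Y2.09 E0.4837
G1 X6.00 Y4.50 E0.6226
G1 X7.00 Y6.91 E0.7614
G1 X7.00 Y12.50 E1.0589
G1 X6.50 Y12.50 E1.0855
G1 X6.50 Y11.50 E1.1387
G1 X0.00 Y11.50 E1.4847
G1 X0.00 Y0.00 E2.0966

At z = 3.84 mm: the cube (footprint 7×12.5) is included at this height; the r=9.5 cylinder at (15.5, 4.5) contributes a regular 8-gon of circumradius 9.5; the cube at (-2.5, 14.5) (footprint 8×16) is included at this height; the cube at (-3, 11.5) is present — its section is the full 9.5×21 rectangle; Taking the first minus the rest: starting from the 7×12.5 cube, the r=9.5 cylinder at (15.5, 4.5) partially overlaps it — only the 2.41 mm² overlap (of its 255.27 mm²) is removed, clipping the outline; the 8×16 cube at (-2.5, 14.5) misses the remaining region (no effect); the 9.5×21 cube at (-3, 11.5) partially overlaps it — only the 6.50 mm² overlap (of its 199.50 mm²) is removed, clipping the outline — 1 connected region. The outline is a single polygon with 9 vertices. Extrusion per mm of travel: 0.4 × 0.32 / (π × 0.875²) = 0.053216. Accumulating E over each segment gives final E = 2.0966.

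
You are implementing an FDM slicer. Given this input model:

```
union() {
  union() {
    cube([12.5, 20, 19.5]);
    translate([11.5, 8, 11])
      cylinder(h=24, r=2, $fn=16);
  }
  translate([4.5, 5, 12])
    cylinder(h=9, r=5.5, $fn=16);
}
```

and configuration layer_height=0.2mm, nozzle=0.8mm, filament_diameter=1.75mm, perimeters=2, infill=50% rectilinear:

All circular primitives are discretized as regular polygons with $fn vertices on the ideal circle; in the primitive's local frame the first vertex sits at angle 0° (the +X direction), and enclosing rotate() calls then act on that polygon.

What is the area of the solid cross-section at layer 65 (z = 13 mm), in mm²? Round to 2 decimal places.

At z = 13 mm: the cube (footprint 12.5×20) is included at this height (area 250.00 mm²); the r=2 cylinder at (11.5, 8) contributes a regular 16-gon of circumradius 2 (area = (16/2)·2.000²·sin(360°/16) = 12.25 mm²); Taking the union: the regions partially overlap — summed areas 262.25 mm² minus the doubly-counted overlap 9.90 mm² gives 252.35 mm² — area = 252.35 mm²; the cylinder at (4.5, 5): section is a regular 16-gon, circumradius r=5.5 (area = (16/2)·5.500²·sin(360°/16) = 92.61 mm²); Merging all regions: the regions partially overlap — summed areas 344.96 mm² minus the doubly-counted overlap 87.54 mm² gives 257.42 mm² — area = 257.42 mm². Overall, the cross-section is a single solid region. Net area = 257.42 mm².

257.42 mm²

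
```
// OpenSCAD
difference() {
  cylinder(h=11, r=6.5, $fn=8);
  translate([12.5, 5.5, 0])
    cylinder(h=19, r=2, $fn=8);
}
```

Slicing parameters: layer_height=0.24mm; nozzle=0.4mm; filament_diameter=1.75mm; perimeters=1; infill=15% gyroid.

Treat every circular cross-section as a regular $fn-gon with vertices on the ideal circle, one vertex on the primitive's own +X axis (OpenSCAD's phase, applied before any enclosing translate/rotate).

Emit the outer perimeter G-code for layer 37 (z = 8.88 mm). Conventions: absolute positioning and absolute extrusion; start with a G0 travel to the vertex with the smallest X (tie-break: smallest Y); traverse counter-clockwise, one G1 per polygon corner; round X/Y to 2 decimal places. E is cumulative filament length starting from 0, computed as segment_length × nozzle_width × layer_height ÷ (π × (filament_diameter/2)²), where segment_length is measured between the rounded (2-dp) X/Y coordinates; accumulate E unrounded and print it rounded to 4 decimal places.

At z = 8.88 mm: the cylinder: section is a regular 8-gon, circumradius r=6.5; the r=2 cylinder at (12.5, 5.5) contributes a regular 8-gon of circumradius 2; Taking the first minus the rest: starting from the r=6.5 cylinder, the r=2 cylinder at (12.5, 5.5) misses the remaining region (no effect) — 1 connected region. The outline is a single polygon with 8 vertices. Extrusion per mm of travel: 0.4 × 0.24 / (π × 0.875²) = 0.039912. Accumulating E over each segment gives final E = 1.5891.

G0 X-6.50 Y0.00 Z8.88
G1 X-4.60 Y-4.60 E0.1986
G1 X0.00 Y-6.50 E0.3973
G1 X4.60 Y-4.60 E0.5959
G1 X6.50 Y0.00 E0.7946
G1 X4.60 Y4.60 E0.9932
G1 X0.00 Y6.50 E1.1918
G1 X-4.60 Y4.60 E1.3905
G1 X-6.50 Y0.00 E1.5891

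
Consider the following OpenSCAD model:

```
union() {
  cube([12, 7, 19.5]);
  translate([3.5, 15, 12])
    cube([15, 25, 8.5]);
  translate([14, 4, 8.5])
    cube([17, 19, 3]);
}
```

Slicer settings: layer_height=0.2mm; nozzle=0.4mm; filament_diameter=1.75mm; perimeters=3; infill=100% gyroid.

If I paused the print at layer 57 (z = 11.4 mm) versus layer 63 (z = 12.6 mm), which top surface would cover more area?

Layer 57 (z = 11.4): the cube (footprint 12×7) is included at this height (area 84.00 mm²); the cube at (3.5, 15) does not reach this height (z outside [12, 20.5]); the 17×19 cube at (14, 4) contributes its full rectangle (area 323.00 mm²); Merging all regions: the 2 present regions are separate (no shared area or edge), so areas and boundary lengths simply add and each stays a separate island — area = 407.00 mm². So its area = 407.00 mm². Layer 63 (z = 12.6): the cube is present — its section is the full 12×7 rectangle (area 84.00 mm²); the 15×25 cube at (3.5, 15) contributes its full rectangle (area 375.00 mm²); the cube at (14, 4) is absent (z outside [8.5, 11.5]); Merging all regions: the 2 present regions are separate (no shared area or edge), so areas and boundary lengths simply add and each stays a separate island — area = 459.00 mm². So its area = 459.00 mm². Layer 63 is larger (459.00 vs 407.00 mm²).

layer 63 (z = 12.6 mm)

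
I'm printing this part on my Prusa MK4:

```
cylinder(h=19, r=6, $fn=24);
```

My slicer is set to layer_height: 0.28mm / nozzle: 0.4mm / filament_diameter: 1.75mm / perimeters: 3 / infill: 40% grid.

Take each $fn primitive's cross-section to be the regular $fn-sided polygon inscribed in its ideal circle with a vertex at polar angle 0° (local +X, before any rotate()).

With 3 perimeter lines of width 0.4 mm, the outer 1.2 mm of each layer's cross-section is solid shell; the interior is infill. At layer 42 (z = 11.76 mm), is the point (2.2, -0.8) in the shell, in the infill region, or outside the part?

At z = 11.76 mm: the r=6 cylinder gives a regular 24-gon of circumradius 6 (constant along its height). Overall, the cross-section is a single solid region. The nearest boundary edge runs (5.20, -3.00)→(5.80, -1.55); distance from the point to it = 3.61 mm. The point is inside the cross-section and 3.61 mm from the nearest boundary — more than the 1.2 mm shell width (3 × 0.4), so it's in the infill interior.

infill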